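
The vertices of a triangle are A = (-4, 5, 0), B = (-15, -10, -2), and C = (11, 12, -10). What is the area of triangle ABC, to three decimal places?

130.767

AB = (-11, -15, -2),  AC = (15, 7, -10)
i: (-15)·(-10) - (-2)·7 = 150 - (-14) = 164
j: (-2)·15 - (-11)·(-10) = -30 - 110 = -140
k: (-11)·7 - (-15)·15 = -77 - (-225) = 148
AB × AC = (164, -140, 148)
|AB × AC| = √68400 ≈ 261.5339
area = ½ · 261.5339 ≈ 130.767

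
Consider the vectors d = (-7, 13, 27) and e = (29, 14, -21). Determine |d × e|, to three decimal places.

1026.607

i: 13·(-21) - 27·14 = -273 - 378 = -651
j: 27·29 - (-7)·(-21) = 783 - 147 = 636
k: (-7)·14 - 13·29 = -98 - 377 = -475
d × e = (-651, 636, -475)
|d × e| = √((-651)² + 636² + (-475)²) = √1053922 ≈ 1026.6070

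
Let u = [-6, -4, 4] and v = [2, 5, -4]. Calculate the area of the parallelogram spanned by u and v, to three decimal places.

27.495

i: (-4)·(-4) - 4·5 = 16 - 20 = -4
j: 4·2 - (-6)·(-4) = 8 - 24 = -16
k: (-6)·5 - (-4)·2 = -30 - (-8) = -22
u × v = (-4, -16, -22)
|u × v| = √((-4)² + (-16)² + (-22)²) = √756 ≈ 27.4955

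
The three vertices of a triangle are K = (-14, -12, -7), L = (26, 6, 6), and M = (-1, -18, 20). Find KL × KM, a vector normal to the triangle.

KL = (40, 18, 13)
KM = (13, -6, 27)
i: 18·27 - 13·(-6) = 486 - (-78) = 564
j: 13·13 - 40·27 = 169 - 1080 = -911
k: 40·(-6) - 18·13 = -240 - 234 = -474
KL × KM = (564, -911, -474)

(564, -911, -474)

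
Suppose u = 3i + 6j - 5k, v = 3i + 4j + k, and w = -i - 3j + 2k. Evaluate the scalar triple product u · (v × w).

16

v × w:
i: 4·2 - 1·(-3) = 8 - (-3) = 11
j: 1·(-1) - 3·2 = -1 - 6 = -7
k: 3·(-3) - 4·(-1) = -9 - (-4) = -5
v × w = (11, -7, -5)
u · (v × w) = 3·11 + 6·(-7) + (-5)·(-5) = 33 - 42 + 25 = 16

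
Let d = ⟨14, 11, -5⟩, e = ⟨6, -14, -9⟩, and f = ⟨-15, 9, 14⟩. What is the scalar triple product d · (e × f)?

e × f:
i: (-14)·14 - (-9)·9 = -196 - (-81) = -115
j: (-9)·(-15) - 6·14 = 135 - 84 = 51
k: 6·9 - (-14)·(-15) = 54 - 210 = -156
e × f = (-115, 51, -156)
d · (e × f) = 14·(-115) + 11·51 + (-5)·(-156) = -1610 + 561 + 780 = -269

-269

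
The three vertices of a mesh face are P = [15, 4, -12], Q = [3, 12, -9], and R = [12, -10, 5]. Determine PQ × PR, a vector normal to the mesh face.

(178, 195, 192)

PQ = (-12, 8, 3)
PR = (-3, -14, 17)
i: 8·17 - 3·(-14) = 136 - (-42) = 178
j: 3·(-3) - (-12)·17 = -9 - (-204) = 195
k: (-12)·(-14) - 8·(-3) = 168 - (-24) = 192
PQ × PR = (178, 195, 192)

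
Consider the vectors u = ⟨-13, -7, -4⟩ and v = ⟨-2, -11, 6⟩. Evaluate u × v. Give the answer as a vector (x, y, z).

i: (-7)·6 - (-4)·(-11) = -42 - 44 = -86
j: (-4)·(-2) - (-13)·6 = 8 - (-78) = 86
k: (-13)·(-11) - (-7)·(-2) = 143 - 14 = 129
u × v = (-86, 86, 129)

(-86, 86, 129)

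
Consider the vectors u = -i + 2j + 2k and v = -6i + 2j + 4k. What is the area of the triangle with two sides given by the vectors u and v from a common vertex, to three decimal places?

i: 2·4 - 2·2 = 8 - 4 = 4
j: 2·(-6) - (-1)·4 = -12 - (-4) = -8
k: (-1)·2 - 2·(-6) = -2 - (-12) = 10
u × v = (4, -8, 10)
|u × v| = √(4² + (-8)² + 10²) = √180 ≈ 13.4164
area = ½ · 13.4164 ≈ 6.708

6.708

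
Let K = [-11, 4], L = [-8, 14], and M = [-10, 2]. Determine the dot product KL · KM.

-17

KL = L − K = (3, 10)
KM = M − K = (1, -2)
KL · KM = 3·1 + 10·(-2) = 3 - 20 = -17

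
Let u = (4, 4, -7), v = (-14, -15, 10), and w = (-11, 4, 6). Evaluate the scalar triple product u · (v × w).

923

v × w:
i: (-15)·6 - 10·4 = -90 - 40 = -130
j: 10·(-11) - (-14)·6 = -110 - (-84) = -26
k: (-14)·4 - (-15)·(-11) = -56 - 165 = -221
v × w = (-130, -26, -221)
u · (v × w) = 4·(-130) + 4·(-26) + (-7)·(-221) = -520 - 104 + 1547 = 923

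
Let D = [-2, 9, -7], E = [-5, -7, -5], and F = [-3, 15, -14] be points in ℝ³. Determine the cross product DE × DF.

(100, -23, -34)

DE = (-3, -16, 2)
DF = (-1, 6, -7)
i: (-16)·(-7) - 2·6 = 112 - 12 = 100
j: 2·(-1) - (-3)·(-7) = -2 - 21 = -23
k: (-3)·6 - (-16)·(-1) = -18 - 16 = -34
DE × DF = (100, -23, -34)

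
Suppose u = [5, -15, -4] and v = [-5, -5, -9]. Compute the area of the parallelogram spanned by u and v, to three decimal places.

165.680

i: (-15)·(-9) - (-4)·(-5) = 135 - 20 = 115
j: (-4)·(-5) - 5·(-9) = 20 - (-45) = 65
k: 5·(-5) - (-15)·(-5) = -25 - 75 = -100
u × v = (115, 65, -100)
|u × v| = √(115² + 65² + (-100)²) = √27450 ≈ 165.6804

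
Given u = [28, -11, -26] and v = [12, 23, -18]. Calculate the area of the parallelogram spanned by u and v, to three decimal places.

i: (-11)·(-18) - (-26)·23 = 198 - (-598) = 796
j: (-26)·12 - 28·(-18) = -312 - (-504) = 192
k: 28·23 - (-11)·12 = 644 - (-132) = 776
u × v = (796, 192, 776)
|u × v| = √(796² + 192² + 776²) = √1272656 ≈ 1128.1206

1128.121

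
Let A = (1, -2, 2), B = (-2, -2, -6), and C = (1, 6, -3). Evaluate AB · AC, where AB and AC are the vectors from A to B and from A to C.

AB = B − A = (-3, 0, -8)
AC = C − A = (0, 8, -5)
AB · AC = (-3)·0 + 0·8 + (-8)·(-5) = 0 + 0 + 40 = 40

40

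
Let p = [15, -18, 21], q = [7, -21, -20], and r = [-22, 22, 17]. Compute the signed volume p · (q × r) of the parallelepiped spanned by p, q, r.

q × r:
i: (-21)·17 - (-20)·22 = -357 - (-440) = 83
j: (-20)·(-22) - 7·17 = 440 - 119 = 321
k: 7·22 - (-21)·(-22) = 154 - 462 = -308
q × r = (83, 321, -308)
p · (q × r) = 15·83 + (-18)·321 + 21·(-308) = 1245 - 5778 - 6468 = -11001

-11001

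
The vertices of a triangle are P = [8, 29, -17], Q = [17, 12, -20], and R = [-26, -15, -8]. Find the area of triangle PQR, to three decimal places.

PQ = (9, -17, -3),  PR = (-34, -44, 9)
i: (-17)·9 - (-3)·(-44) = -153 - 132 = -285
j: (-3)·(-34) - 9·9 = 102 - 81 = 21
k: 9·(-44) - (-17)·(-34) = -396 - 578 = -974
PQ × PR = (-285, 21, -974)
|PQ × PR| = √1030342 ≈ 1015.0576
area = ½ · 1015.0576 ≈ 507.529

507.529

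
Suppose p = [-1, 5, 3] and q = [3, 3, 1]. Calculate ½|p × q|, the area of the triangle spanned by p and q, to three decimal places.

i: 5·1 - 3·3 = 5 - 9 = -4
j: 3·3 - (-1)·1 = 9 - (-1) = 10
k: (-1)·3 - 5·3 = -3 - 15 = -18
p × q = (-4, 10, -18)
|p × q| = √((-4)² + 10² + (-18)²) = √440 ≈ 20.9762
area = ½ · 20.9762 ≈ 10.488

10.488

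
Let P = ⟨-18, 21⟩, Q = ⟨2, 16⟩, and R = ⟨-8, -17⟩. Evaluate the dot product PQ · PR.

PQ = Q − P = (20, -5)
PR = R − P = (10, -38)
PQ · PR = 20·10 + (-5)·(-38) = 200 + 190 = 390

390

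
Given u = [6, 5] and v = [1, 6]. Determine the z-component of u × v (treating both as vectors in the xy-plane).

6·6 - 5·1 = 36 - 5 = 31

31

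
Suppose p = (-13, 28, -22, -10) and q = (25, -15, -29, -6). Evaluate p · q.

-47

p · q = (-13)·25 + 28·(-15) + (-22)·(-29) + (-10)·(-6) = -325 - 420 + 638 + 60 = -47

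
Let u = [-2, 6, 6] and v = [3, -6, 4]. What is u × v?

(60, 26, -6)

i: 6·4 - 6·(-6) = 24 - (-36) = 60
j: 6·3 - (-2)·4 = 18 - (-8) = 26
k: (-2)·(-6) - 6·3 = 12 - 18 = -6
u × v = (60, 26, -6)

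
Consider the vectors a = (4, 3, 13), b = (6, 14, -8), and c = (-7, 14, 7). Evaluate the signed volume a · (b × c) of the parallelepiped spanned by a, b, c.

b × c:
i: 14·7 - (-8)·14 = 98 - (-112) = 210
j: (-8)·(-7) - 6·7 = 56 - 42 = 14
k: 6·14 - 14·(-7) = 84 - (-98) = 182
b × c = (210, 14, 182)
a · (b × c) = 4·210 + 3·14 + 13·182 = 840 + 42 + 2366 = 3248

3248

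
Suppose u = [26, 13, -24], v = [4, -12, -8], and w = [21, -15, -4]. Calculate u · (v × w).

-8456

v × w:
i: (-12)·(-4) - (-8)·(-15) = 48 - 120 = -72
j: (-8)·21 - 4·(-4) = -168 - (-16) = -152
k: 4·(-15) - (-12)·21 = -60 - (-252) = 192
v × w = (-72, -152, 192)
u · (v × w) = 26·(-72) + 13·(-152) + (-24)·192 = -1872 - 1976 - 4608 = -8456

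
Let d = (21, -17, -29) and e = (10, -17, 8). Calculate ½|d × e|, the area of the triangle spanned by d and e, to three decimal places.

400.117

i: (-17)·8 - (-29)·(-17) = -136 - 493 = -629
j: (-29)·10 - 21·8 = -290 - 168 = -458
k: 21·(-17) - (-17)·10 = -357 - (-170) = -187
d × e = (-629, -458, -187)
|d × e| = √((-629)² + (-458)² + (-187)²) = √640374 ≈ 800.2337
area = ½ · 800.2337 ≈ 400.117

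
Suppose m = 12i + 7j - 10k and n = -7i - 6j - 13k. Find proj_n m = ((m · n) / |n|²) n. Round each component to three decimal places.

(-0.110, -0.094, -0.205)

m · n = 12·(-7) + 7·(-6) + (-10)·(-13) = -84 - 42 + 130 = 4
|n|² = 49 + 36 + 169 = 254
proj_n m = (4/254) · (-7, -6, -13) ≈ (-0.110, -0.094, -0.205)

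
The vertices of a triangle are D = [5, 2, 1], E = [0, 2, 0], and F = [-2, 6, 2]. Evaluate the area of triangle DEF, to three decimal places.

11.832

DE = (-5, 0, -1),  DF = (-7, 4, 1)
i: 0·1 - (-1)·4 = 0 - (-4) = 4
j: (-1)·(-7) - (-5)·1 = 7 - (-5) = 12
k: (-5)·4 - 0·(-7) = -20 - 0 = -20
DE × DF = (4, 12, -20)
|DE × DF| = √560 ≈ 23.6643
area = ½ · 23.6643 ≈ 11.832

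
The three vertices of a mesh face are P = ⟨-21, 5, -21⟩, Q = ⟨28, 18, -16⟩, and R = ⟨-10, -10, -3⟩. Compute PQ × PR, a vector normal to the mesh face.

(309, -827, -878)

PQ = (49, 13, 5)
PR = (11, -15, 18)
i: 13·18 - 5·(-15) = 234 - (-75) = 309
j: 5·11 - 49·18 = 55 - 882 = -827
k: 49·(-15) - 13·11 = -735 - 143 = -878
PQ × PR = (309, -827, -878)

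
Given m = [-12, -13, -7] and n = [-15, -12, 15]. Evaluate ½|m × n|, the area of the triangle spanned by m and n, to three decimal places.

i: (-13)·15 - (-7)·(-12) = -195 - 84 = -279
j: (-7)·(-15) - (-12)·15 = 105 - (-180) = 285
k: (-12)·(-12) - (-13)·(-15) = 144 - 195 = -51
m × n = (-279, 285, -51)
|m × n| = √((-279)² + 285² + (-51)²) = √161667 ≈ 402.0784
area = ½ · 402.0784 ≈ 201.039

201.039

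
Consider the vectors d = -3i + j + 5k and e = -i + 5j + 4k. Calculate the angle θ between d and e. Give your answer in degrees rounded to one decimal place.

43.1

d · e = (-3)·(-1) + 1·5 + 5·4 = 3 + 5 + 20 = 28
|d|² = 9 + 1 + 25 = 35,  |d| = √35 ≈ 5.916080
|e|² = 1 + 25 + 16 = 42,  |e| = √42 ≈ 6.480741
cos θ = 28 / (5.916080 · 6.480741) ≈ 0.73030
θ = arccos(0.73030) ≈ 43.1°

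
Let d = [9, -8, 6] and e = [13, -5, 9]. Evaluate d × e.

i: (-8)·9 - 6·(-5) = -72 - (-30) = -42
j: 6·13 - 9·9 = 78 - 81 = -3
k: 9·(-5) - (-8)·13 = -45 - (-104) = 59
d × e = (-42, -3, 59)

(-42, -3, 59)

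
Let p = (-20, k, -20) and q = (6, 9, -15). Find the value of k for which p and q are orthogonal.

-20

p · q = (-20)·6 + k·9 + (-20)·(-15) = 180 + 9k
Set equal to 0: 9k = -180, so k = -20.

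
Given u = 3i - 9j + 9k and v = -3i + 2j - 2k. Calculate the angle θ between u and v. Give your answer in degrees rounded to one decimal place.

146.6

u · v = 3·(-3) + (-9)·2 + 9·(-2) = -9 - 18 - 18 = -45
|u|² = 9 + 81 + 81 = 171,  |u| = √171 ≈ 13.076697
|v|² = 9 + 4 + 4 = 17,  |v| = √17 ≈ 4.123106
cos θ = -45 / (13.076697 · 4.123106) ≈ -0.83462
θ = arccos(-0.83462) ≈ 146.6°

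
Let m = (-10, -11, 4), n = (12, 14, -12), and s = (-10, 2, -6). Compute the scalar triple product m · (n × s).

n × s:
i: 14·(-6) - (-12)·2 = -84 - (-24) = -60
j: (-12)·(-10) - 12·(-6) = 120 - (-72) = 192
k: 12·2 - 14·(-10) = 24 - (-140) = 164
n × s = (-60, 192, 164)
m · (n × s) = (-10)·(-60) + (-11)·192 + 4·164 = 600 - 2112 + 656 = -856

-856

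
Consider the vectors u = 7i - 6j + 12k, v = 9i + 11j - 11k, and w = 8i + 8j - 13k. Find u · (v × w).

-751

v × w:
i: 11·(-13) - (-11)·8 = -143 - (-88) = -55
j: (-11)·8 - 9·(-13) = -88 - (-117) = 29
k: 9·8 - 11·8 = 72 - 88 = -16
v × w = (-55, 29, -16)
u · (v × w) = 7·(-55) + (-6)·29 + 12·(-16) = -385 - 174 - 192 = -751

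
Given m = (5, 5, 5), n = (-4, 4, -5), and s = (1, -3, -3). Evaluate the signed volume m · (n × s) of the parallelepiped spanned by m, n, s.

n × s:
i: 4·(-3) - (-5)·(-3) = -12 - 15 = -27
j: (-5)·1 - (-4)·(-3) = -5 - 12 = -17
k: (-4)·(-3) - 4·1 = 12 - 4 = 8
n × s = (-27, -17, 8)
m · (n × s) = 5·(-27) + 5·(-17) + 5·8 = -135 - 85 + 40 = -180

-180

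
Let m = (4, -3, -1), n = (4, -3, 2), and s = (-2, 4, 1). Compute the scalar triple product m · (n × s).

n × s:
i: (-3)·1 - 2·4 = -3 - 8 = -11
j: 2·(-2) - 4·1 = -4 - 4 = -8
k: 4·4 - (-3)·(-2) = 16 - 6 = 10
n × s = (-11, -8, 10)
m · (n × s) = 4·(-11) + (-3)·(-8) + (-1)·10 = -44 + 24 - 10 = -30

-30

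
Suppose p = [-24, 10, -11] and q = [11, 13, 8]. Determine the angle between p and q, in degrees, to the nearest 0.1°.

114.7

p · q = (-24)·11 + 10·13 + (-11)·8 = -264 + 130 - 88 = -222
|p|² = 576 + 100 + 121 = 797,  |p| = √797 ≈ 28.231188
|q|² = 121 + 169 + 64 = 354,  |q| = √354 ≈ 18.814888
cos θ = -222 / (28.231188 · 18.814888) ≈ -0.41795
θ = arccos(-0.41795) ≈ 114.7°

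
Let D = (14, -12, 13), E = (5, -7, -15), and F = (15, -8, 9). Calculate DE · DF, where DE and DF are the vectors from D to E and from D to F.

123

DE = E − D = (-9, 5, -28)
DF = F − D = (1, 4, -4)
DE · DF = (-9)·1 + 5·4 + (-28)·(-4) = -9 + 20 + 112 = 123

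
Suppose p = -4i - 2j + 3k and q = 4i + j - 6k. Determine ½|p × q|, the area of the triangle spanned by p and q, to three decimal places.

i: (-2)·(-6) - 3·1 = 12 - 3 = 9
j: 3·4 - (-4)·(-6) = 12 - 24 = -12
k: (-4)·1 - (-2)·4 = -4 - (-8) = 4
p × q = (9, -12, 4)
|p × q| = √(9² + (-12)² + 4²) = √241 ≈ 15.5242
area = ½ · 15.5242 ≈ 7.762

7.762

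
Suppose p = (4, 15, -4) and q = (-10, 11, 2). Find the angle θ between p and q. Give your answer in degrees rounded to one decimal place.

60.9

p · q = 4·(-10) + 15·11 + (-4)·2 = -40 + 165 - 8 = 117
|p|² = 16 + 225 + 16 = 257,  |p| = √257 ≈ 16.031220
|q|² = 100 + 121 + 4 = 225,  |q| = √225 ≈ 15.000000
cos θ = 117 / (16.031220 · 15.000000) ≈ 0.48655
θ = arccos(0.48655) ≈ 60.9°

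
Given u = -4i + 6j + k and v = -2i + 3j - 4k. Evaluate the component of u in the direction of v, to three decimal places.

u · v = (-4)·(-2) + 6·3 + 1·(-4) = 8 + 18 - 4 = 22
|v| = √(4 + 9 + 16) = √29 ≈ 5.3852
comp_v u = 22 / √29 ≈ 4.085

4.085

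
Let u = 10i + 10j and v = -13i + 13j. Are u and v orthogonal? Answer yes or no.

yes

u · v = 10·(-13) + 10·13 = -130 + 130 = 0
Zero, so the vectors are orthogonal.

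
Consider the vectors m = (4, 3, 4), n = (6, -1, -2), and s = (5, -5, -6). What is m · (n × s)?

-38

n × s:
i: (-1)·(-6) - (-2)·(-5) = 6 - 10 = -4
j: (-2)·5 - 6·(-6) = -10 - (-36) = 26
k: 6·(-5) - (-1)·5 = -30 - (-5) = -25
n × s = (-4, 26, -25)
m · (n × s) = 4·(-4) + 3·26 + 4·(-25) = -16 + 78 - 100 = -38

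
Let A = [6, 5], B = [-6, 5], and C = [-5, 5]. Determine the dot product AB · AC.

132

AB = B − A = (-12, 0)
AC = C − A = (-11, 0)
AB · AC = (-12)·(-11) + 0·0 = 132 + 0 = 132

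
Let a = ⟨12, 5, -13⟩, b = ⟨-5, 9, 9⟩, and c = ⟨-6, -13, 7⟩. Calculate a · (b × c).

b × c:
i: 9·7 - 9·(-13) = 63 - (-117) = 180
j: 9·(-6) - (-5)·7 = -54 - (-35) = -19
k: (-5)·(-13) - 9·(-6) = 65 - (-54) = 119
b × c = (180, -19, 119)
a · (b × c) = 12·180 + 5·(-19) + (-13)·119 = 2160 - 95 - 1547 = 518

518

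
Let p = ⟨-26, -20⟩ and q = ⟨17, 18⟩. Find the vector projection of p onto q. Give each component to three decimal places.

(-22.241, -23.550)

p · q = (-26)·17 + (-20)·18 = -442 - 360 = -802
|q|² = 289 + 324 = 613
proj_q p = (-802/613) · (17, 18) ≈ (-22.241, -23.550)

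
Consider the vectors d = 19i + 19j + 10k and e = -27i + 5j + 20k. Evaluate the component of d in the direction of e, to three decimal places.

-6.417

d · e = 19·(-27) + 19·5 + 10·20 = -513 + 95 + 200 = -218
|e| = √(729 + 25 + 400) = √1154 ≈ 33.9706
comp_e d = -218 / √1154 ≈ -6.417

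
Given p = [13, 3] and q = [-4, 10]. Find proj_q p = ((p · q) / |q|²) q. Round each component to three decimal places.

p · q = 13·(-4) + 3·10 = -52 + 30 = -22
|q|² = 16 + 100 = 116
proj_q p = (-22/116) · (-4, 10) ≈ (0.759, -1.897)

(0.759, -1.897)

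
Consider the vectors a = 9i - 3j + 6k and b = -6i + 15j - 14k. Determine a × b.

(-48, 90, 117)

i: (-3)·(-14) - 6·15 = 42 - 90 = -48
j: 6·(-6) - 9·(-14) = -36 - (-126) = 90
k: 9·15 - (-3)·(-6) = 135 - 18 = 117
a × b = (-48, 90, 117)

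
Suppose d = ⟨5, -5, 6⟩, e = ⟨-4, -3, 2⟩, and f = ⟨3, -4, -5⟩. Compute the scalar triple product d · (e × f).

e × f:
i: (-3)·(-5) - 2·(-4) = 15 - (-8) = 23
j: 2·3 - (-4)·(-5) = 6 - 20 = -14
k: (-4)·(-4) - (-3)·3 = 16 - (-9) = 25
e × f = (23, -14, 25)
d · (e × f) = 5·23 + (-5)·(-14) + 6·25 = 115 + 70 + 150 = 335

335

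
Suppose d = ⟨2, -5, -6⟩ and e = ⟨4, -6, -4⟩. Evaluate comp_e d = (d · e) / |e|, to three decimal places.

7.519

d · e = 2·4 + (-5)·(-6) + (-6)·(-4) = 8 + 30 + 24 = 62
|e| = √(16 + 36 + 16) = √68 ≈ 8.2462
comp_e d = 62 / √68 ≈ 7.519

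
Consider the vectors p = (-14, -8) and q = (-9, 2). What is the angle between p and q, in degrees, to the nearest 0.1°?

p · q = (-14)·(-9) + (-8)·2 = 126 - 16 = 110
|p|² = 196 + 64 = 260,  |p| = √260 ≈ 16.124515
|q|² = 81 + 4 = 85,  |q| = √85 ≈ 9.219544
cos θ = 110 / (16.124515 · 9.219544) ≈ 0.73994
θ = arccos(0.73994) ≈ 42.3°

42.3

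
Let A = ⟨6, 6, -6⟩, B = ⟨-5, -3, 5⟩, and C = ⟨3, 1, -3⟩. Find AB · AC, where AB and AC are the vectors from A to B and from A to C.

111

AB = B − A = (-11, -9, 11)
AC = C − A = (-3, -5, 3)
AB · AC = (-11)·(-3) + (-9)·(-5) + 11·3 = 33 + 45 + 33 = 111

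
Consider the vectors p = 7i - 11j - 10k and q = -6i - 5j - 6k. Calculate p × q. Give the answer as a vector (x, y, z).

(16, 102, -101)

i: (-11)·(-6) - (-10)·(-5) = 66 - 50 = 16
j: (-10)·(-6) - 7·(-6) = 60 - (-42) = 102
k: 7·(-5) - (-11)·(-6) = -35 - 66 = -101
p × q = (16, 102, -101)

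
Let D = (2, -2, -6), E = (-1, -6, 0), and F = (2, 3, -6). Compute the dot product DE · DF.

DE = E − D = (-3, -4, 6)
DF = F − D = (0, 5, 0)
DE · DF = (-3)·0 + (-4)·5 + 6·0 = 0 - 20 + 0 = -20

-20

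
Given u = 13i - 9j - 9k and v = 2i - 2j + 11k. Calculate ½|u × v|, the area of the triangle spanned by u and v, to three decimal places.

i: (-9)·11 - (-9)·(-2) = -99 - 18 = -117
j: (-9)·2 - 13·11 = -18 - 143 = -161
k: 13·(-2) - (-9)·2 = -26 - (-18) = -8
u × v = (-117, -161, -8)
|u × v| = √((-117)² + (-161)² + (-8)²) = √39674 ≈ 199.1833
area = ½ · 199.1833 ≈ 99.592

99.592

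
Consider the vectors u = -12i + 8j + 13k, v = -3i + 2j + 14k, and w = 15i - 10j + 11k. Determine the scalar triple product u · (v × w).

0

v × w:
i: 2·11 - 14·(-10) = 22 - (-140) = 162
j: 14·15 - (-3)·11 = 210 - (-33) = 243
k: (-3)·(-10) - 2·15 = 30 - 30 = 0
v × w = (162, 243, 0)
u · (v × w) = (-12)·162 + 8·243 + 13·0 = -1944 + 1944 + 0 = 0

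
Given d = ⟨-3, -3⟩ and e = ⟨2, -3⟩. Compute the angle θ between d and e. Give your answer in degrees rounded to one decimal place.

d · e = (-3)·2 + (-3)·(-3) = -6 + 9 = 3
|d|² = 9 + 9 = 18,  |d| = √18 ≈ 4.242641
|e|² = 4 + 9 = 13,  |e| = √13 ≈ 3.605551
cos θ = 3 / (4.242641 · 3.605551) ≈ 0.19612
θ = arccos(0.19612) ≈ 78.7°

78.7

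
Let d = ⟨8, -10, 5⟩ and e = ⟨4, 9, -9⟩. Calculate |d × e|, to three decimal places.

i: (-10)·(-9) - 5·9 = 90 - 45 = 45
j: 5·4 - 8·(-9) = 20 - (-72) = 92
k: 8·9 - (-10)·4 = 72 - (-40) = 112
d × e = (45, 92, 112)
|d × e| = √(45² + 92² + 112²) = √23033 ≈ 151.7663

151.766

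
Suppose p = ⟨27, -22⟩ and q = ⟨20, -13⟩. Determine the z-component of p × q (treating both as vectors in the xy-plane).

27·(-13) - (-22)·20 = -351 - (-440) = 89

89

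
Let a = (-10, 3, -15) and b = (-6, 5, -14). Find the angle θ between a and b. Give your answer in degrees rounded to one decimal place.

a · b = (-10)·(-6) + 3·5 + (-15)·(-14) = 60 + 15 + 210 = 285
|a|² = 100 + 9 + 225 = 334,  |a| = √334 ≈ 18.275667
|b|² = 36 + 25 + 196 = 257,  |b| = √257 ≈ 16.031220
cos θ = 285 / (18.275667 · 16.031220) ≈ 0.97276
θ = arccos(0.97276) ≈ 13.4°

13.4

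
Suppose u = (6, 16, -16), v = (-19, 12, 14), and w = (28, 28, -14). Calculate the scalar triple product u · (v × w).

12544

v × w:
i: 12·(-14) - 14·28 = -168 - 392 = -560
j: 14·28 - (-19)·(-14) = 392 - 266 = 126
k: (-19)·28 - 12·28 = -532 - 336 = -868
v × w = (-560, 126, -868)
u · (v × w) = 6·(-560) + 16·126 + (-16)·(-868) = -3360 + 2016 + 13888 = 12544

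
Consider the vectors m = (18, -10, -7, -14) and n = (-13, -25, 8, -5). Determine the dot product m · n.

m · n = 18·(-13) + (-10)·(-25) + (-7)·8 + (-14)·(-5) = -234 + 250 - 56 + 70 = 30

30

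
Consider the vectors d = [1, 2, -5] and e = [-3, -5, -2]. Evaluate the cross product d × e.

(-29, 17, 1)

i: 2·(-2) - (-5)·(-5) = -4 - 25 = -29
j: (-5)·(-3) - 1·(-2) = 15 - (-2) = 17
k: 1·(-5) - 2·(-3) = -5 - (-6) = 1
d × e = (-29, 17, 1)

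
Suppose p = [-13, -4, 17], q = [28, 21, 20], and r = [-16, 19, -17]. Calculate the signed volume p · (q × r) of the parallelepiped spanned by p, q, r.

q × r:
i: 21·(-17) - 20·19 = -357 - 380 = -737
j: 20·(-16) - 28·(-17) = -320 - (-476) = 156
k: 28·19 - 21·(-16) = 532 - (-336) = 868
q × r = (-737, 156, 868)
p · (q × r) = (-13)·(-737) + (-4)·156 + 17·868 = 9581 - 624 + 14756 = 23713

23713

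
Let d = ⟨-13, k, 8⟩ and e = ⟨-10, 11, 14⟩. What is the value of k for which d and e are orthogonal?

d · e = (-13)·(-10) + k·11 + 8·14 = 242 + 11k
Set equal to 0: 11k = -242, so k = -22.

-22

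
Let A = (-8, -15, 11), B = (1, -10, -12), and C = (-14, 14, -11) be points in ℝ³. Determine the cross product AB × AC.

(557, 336, 291)

AB = (9, 5, -23)
AC = (-6, 29, -22)
i: 5·(-22) - (-23)·29 = -110 - (-667) = 557
j: (-23)·(-6) - 9·(-22) = 138 - (-198) = 336
k: 9·29 - 5·(-6) = 261 - (-30) = 291
AB × AC = (557, 336, 291)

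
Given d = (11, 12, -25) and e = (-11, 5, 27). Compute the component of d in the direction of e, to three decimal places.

d · e = 11·(-11) + 12·5 + (-25)·27 = -121 + 60 - 675 = -736
|e| = √(121 + 25 + 729) = √875 ≈ 29.5804
comp_e d = -736 / √875 ≈ -24.881

-24.881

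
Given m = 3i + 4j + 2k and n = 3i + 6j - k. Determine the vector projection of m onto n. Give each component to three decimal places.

(2.022, 4.043, -0.674)

m · n = 3·3 + 4·6 + 2·(-1) = 9 + 24 - 2 = 31
|n|² = 9 + 36 + 1 = 46
proj_n m = (31/46) · (3, 6, -1) ≈ (2.022, 4.043, -0.674)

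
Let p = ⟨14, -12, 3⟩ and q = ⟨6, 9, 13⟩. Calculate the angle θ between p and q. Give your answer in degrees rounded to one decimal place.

p · q = 14·6 + (-12)·9 + 3·13 = 84 - 108 + 39 = 15
|p|² = 196 + 144 + 9 = 349,  |p| = √349 ≈ 18.681542
|q|² = 36 + 81 + 169 = 286,  |q| = √286 ≈ 16.911535
cos θ = 15 / (18.681542 · 16.911535) ≈ 0.04748
θ = arccos(0.04748) ≈ 87.3°

87.3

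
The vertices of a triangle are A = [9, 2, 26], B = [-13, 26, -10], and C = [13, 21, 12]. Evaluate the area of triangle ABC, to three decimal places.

383.928

AB = (-22, 24, -36),  AC = (4, 19, -14)
i: 24·(-14) - (-36)·19 = -336 - (-684) = 348
j: (-36)·4 - (-22)·(-14) = -144 - 308 = -452
k: (-22)·19 - 24·4 = -418 - 96 = -514
AB × AC = (348, -452, -514)
|AB × AC| = √589604 ≈ 767.8568
area = ½ · 767.8568 ≈ 383.928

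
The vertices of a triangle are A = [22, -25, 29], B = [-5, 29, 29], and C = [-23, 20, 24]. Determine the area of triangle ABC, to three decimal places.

625.969

AB = (-27, 54, 0),  AC = (-45, 45, -5)
i: 54·(-5) - 0·45 = -270 - 0 = -270
j: 0·(-45) - (-27)·(-5) = 0 - 135 = -135
k: (-27)·45 - 54·(-45) = -1215 - (-2430) = 1215
AB × AC = (-270, -135, 1215)
|AB × AC| = √1567350 ≈ 1251.9385
area = ½ · 1251.9385 ≈ 625.969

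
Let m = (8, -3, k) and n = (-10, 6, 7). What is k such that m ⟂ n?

m · n = 8·(-10) + (-3)·6 + k·7 = -98 + 7k
Set equal to 0: 7k = 98, so k = 14.

14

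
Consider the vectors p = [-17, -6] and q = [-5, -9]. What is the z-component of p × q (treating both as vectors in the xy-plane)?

123

(-17)·(-9) - (-6)·(-5) = 153 - 30 = 123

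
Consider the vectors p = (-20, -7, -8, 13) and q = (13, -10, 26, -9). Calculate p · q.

p · q = (-20)·13 + (-7)·(-10) + (-8)·26 + 13·(-9) = -260 + 70 - 208 - 117 = -515

-515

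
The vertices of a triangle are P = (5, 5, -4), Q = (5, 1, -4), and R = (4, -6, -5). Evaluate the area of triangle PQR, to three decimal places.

PQ = (0, -4, 0),  PR = (-1, -11, -1)
i: (-4)·(-1) - 0·(-11) = 4 - 0 = 4
j: 0·(-1) - 0·(-1) = 0 - 0 = 0
k: 0·(-11) - (-4)·(-1) = 0 - 4 = -4
PQ × PR = (4, 0, -4)
|PQ × PR| = √32 ≈ 5.6569
area = ½ · 5.6569 ≈ 2.828

2.828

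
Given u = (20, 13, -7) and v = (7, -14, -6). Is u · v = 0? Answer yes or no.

u · v = 20·7 + 13·(-14) + (-7)·(-6) = 140 - 182 + 42 = 0
Zero, so the vectors are orthogonal.

yes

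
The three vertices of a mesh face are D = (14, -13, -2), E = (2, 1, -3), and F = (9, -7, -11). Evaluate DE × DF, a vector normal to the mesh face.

(-120, -103, -2)

DE = (-12, 14, -1)
DF = (-5, 6, -9)
i: 14·(-9) - (-1)·6 = -126 - (-6) = -120
j: (-1)·(-5) - (-12)·(-9) = 5 - 108 = -103
k: (-12)·6 - 14·(-5) = -72 - (-70) = -2
DE × DF = (-120, -103, -2)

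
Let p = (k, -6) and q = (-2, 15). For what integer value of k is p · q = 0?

-45

p · q = k·(-2) + (-6)·15 = -90 - 2k
Set equal to 0: -2k = 90, so k = -45.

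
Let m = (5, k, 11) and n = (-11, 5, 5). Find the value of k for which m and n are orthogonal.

m · n = 5·(-11) + k·5 + 11·5 = 0 + 5k
Set equal to 0: 5k = 0, so k = 0.

0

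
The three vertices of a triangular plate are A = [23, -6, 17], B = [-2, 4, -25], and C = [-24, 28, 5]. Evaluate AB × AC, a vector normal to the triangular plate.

AB = (-25, 10, -42)
AC = (-47, 34, -12)
i: 10·(-12) - (-42)·34 = -120 - (-1428) = 1308
j: (-42)·(-47) - (-25)·(-12) = 1974 - 300 = 1674
k: (-25)·34 - 10·(-47) = -850 - (-470) = -380
AB × AC = (1308, 1674, -380)

(1308, 1674, -380)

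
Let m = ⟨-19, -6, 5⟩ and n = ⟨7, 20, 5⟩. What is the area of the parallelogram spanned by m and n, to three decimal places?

384.765

i: (-6)·5 - 5·20 = -30 - 100 = -130
j: 5·7 - (-19)·5 = 35 - (-95) = 130
k: (-19)·20 - (-6)·7 = -380 - (-42) = -338
m × n = (-130, 130, -338)
|m × n| = √((-130)² + 130² + (-338)²) = √148044 ≈ 384.7649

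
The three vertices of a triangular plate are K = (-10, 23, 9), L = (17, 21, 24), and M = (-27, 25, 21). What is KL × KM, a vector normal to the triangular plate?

KL = (27, -2, 15)
KM = (-17, 2, 12)
i: (-2)·12 - 15·2 = -24 - 30 = -54
j: 15·(-17) - 27·12 = -255 - 324 = -579
k: 27·2 - (-2)·(-17) = 54 - 34 = 20
KL × KM = (-54, -579, 20)

(-54, -579, 20)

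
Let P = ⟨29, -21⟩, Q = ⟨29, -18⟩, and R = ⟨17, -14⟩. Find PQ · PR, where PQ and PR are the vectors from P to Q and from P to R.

21

PQ = Q − P = (0, 3)
PR = R − P = (-12, 7)
PQ · PR = 0·(-12) + 3·7 = 0 + 21 = 21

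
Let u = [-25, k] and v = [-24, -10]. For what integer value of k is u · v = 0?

60

u · v = (-25)·(-24) + k·(-10) = 600 - 10k
Set equal to 0: -10k = -600, so k = 60.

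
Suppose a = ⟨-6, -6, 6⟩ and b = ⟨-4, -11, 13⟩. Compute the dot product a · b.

a · b = (-6)·(-4) + (-6)·(-11) + 6·13 = 24 + 66 + 78 = 168

168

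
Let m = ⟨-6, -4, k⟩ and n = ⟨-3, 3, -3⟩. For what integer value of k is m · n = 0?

2

m · n = (-6)·(-3) + (-4)·3 + k·(-3) = 6 - 3k
Set equal to 0: -3k = -6, so k = 2.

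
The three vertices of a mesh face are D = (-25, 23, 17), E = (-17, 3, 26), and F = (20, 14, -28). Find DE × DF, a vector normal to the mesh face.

(981, 765, 828)

DE = (8, -20, 9)
DF = (45, -9, -45)
i: (-20)·(-45) - 9·(-9) = 900 - (-81) = 981
j: 9·45 - 8·(-45) = 405 - (-360) = 765
k: 8·(-9) - (-20)·45 = -72 - (-900) = 828
DE × DF = (981, 765, 828)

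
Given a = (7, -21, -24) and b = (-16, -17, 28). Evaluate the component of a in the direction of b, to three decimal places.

a · b = 7·(-16) + (-21)·(-17) + (-24)·28 = -112 + 357 - 672 = -427
|b| = √(256 + 289 + 784) = √1329 ≈ 36.4555
comp_b a = -427 / √1329 ≈ -11.713

-11.713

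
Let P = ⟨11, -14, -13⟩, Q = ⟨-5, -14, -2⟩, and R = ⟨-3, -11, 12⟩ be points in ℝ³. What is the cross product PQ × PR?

(-33, 246, -48)

PQ = (-16, 0, 11)
PR = (-14, 3, 25)
i: 0·25 - 11·3 = 0 - 33 = -33
j: 11·(-14) - (-16)·25 = -154 - (-400) = 246
k: (-16)·3 - 0·(-14) = -48 - 0 = -48
PQ × PR = (-33, 246, -48)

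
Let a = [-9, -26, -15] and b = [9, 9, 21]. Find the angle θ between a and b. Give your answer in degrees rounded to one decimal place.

145.0

a · b = (-9)·9 + (-26)·9 + (-15)·21 = -81 - 234 - 315 = -630
|a|² = 81 + 676 + 225 = 982,  |a| = √982 ≈ 31.336879
|b|² = 81 + 81 + 441 = 603,  |b| = √603 ≈ 24.556058
cos θ = -630 / (31.336879 · 24.556058) ≈ -0.81870
θ = arccos(-0.81870) ≈ 145.0°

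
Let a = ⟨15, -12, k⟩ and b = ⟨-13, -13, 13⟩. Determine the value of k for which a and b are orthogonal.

a · b = 15·(-13) + (-12)·(-13) + k·13 = -39 + 13k
Set equal to 0: 13k = 39, so k = 3.

3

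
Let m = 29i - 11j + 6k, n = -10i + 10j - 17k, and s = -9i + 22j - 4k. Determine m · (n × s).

7663

n × s:
i: 10·(-4) - (-17)·22 = -40 - (-374) = 334
j: (-17)·(-9) - (-10)·(-4) = 153 - 40 = 113
k: (-10)·22 - 10·(-9) = -220 - (-90) = -130
n × s = (334, 113, -130)
m · (n × s) = 29·334 + (-11)·113 + 6·(-130) = 9686 - 1243 - 780 = 7663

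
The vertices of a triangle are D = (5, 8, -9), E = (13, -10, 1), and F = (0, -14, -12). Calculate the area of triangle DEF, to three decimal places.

191.382

DE = (8, -18, 10),  DF = (-5, -22, -3)
i: (-18)·(-3) - 10·(-22) = 54 - (-220) = 274
j: 10·(-5) - 8·(-3) = -50 - (-24) = -26
k: 8·(-22) - (-18)·(-5) = -176 - 90 = -266
DE × DF = (274, -26, -266)
|DE × DF| = √146508 ≈ 382.7636
area = ½ · 382.7636 ≈ 191.382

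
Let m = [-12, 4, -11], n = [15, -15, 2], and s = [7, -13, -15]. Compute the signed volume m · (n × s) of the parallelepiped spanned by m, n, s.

-1066

n × s:
i: (-15)·(-15) - 2·(-13) = 225 - (-26) = 251
j: 2·7 - 15·(-15) = 14 - (-225) = 239
k: 15·(-13) - (-15)·7 = -195 - (-105) = -90
n × s = (251, 239, -90)
m · (n × s) = (-12)·251 + 4·239 + (-11)·(-90) = -3012 + 956 + 990 = -1066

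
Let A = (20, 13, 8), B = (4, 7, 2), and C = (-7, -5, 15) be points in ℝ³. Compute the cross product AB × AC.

(-150, 274, 126)

AB = (-16, -6, -6)
AC = (-27, -18, 7)
i: (-6)·7 - (-6)·(-18) = -42 - 108 = -150
j: (-6)·(-27) - (-16)·7 = 162 - (-112) = 274
k: (-16)·(-18) - (-6)·(-27) = 288 - 162 = 126
AB × AC = (-150, 274, 126)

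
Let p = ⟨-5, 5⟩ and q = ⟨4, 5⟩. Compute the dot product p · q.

5

p · q = (-5)·4 + 5·5 = -20 + 25 = 5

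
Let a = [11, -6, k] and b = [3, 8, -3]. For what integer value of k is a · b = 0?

a · b = 11·3 + (-6)·8 + k·(-3) = -15 - 3k
Set equal to 0: -3k = 15, so k = -5.

-5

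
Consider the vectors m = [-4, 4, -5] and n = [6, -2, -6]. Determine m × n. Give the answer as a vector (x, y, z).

(-34, -54, -16)

i: 4·(-6) - (-5)·(-2) = -24 - 10 = -34
j: (-5)·6 - (-4)·(-6) = -30 - 24 = -54
k: (-4)·(-2) - 4·6 = 8 - 24 = -16
m × n = (-34, -54, -16)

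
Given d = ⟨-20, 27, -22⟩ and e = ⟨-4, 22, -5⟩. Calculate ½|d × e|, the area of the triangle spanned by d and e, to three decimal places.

i: 27·(-5) - (-22)·22 = -135 - (-484) = 349
j: (-22)·(-4) - (-20)·(-5) = 88 - 100 = -12
k: (-20)·22 - 27·(-4) = -440 - (-108) = -332
d × e = (349, -12, -332)
|d × e| = √(349² + (-12)² + (-332)²) = √232169 ≈ 481.8392
area = ½ · 481.8392 ≈ 240.920

240.920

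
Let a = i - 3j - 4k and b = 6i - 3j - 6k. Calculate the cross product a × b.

(6, -18, 15)

i: (-3)·(-6) - (-4)·(-3) = 18 - 12 = 6
j: (-4)·6 - 1·(-6) = -24 - (-6) = -18
k: 1·(-3) - (-3)·6 = -3 - (-18) = 15
a × b = (6, -18, 15)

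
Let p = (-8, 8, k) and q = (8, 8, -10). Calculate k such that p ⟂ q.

0

p · q = (-8)·8 + 8·8 + k·(-10) = 0 - 10k
Set equal to 0: -10k = 0, so k = 0.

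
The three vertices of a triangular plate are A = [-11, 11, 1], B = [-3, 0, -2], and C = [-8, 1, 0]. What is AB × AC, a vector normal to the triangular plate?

AB = (8, -11, -3)
AC = (3, -10, -1)
i: (-11)·(-1) - (-3)·(-10) = 11 - 30 = -19
j: (-3)·3 - 8·(-1) = -9 - (-8) = -1
k: 8·(-10) - (-11)·3 = -80 - (-33) = -47
AB × AC = (-19, -1, -47)

(-19, -1, -47)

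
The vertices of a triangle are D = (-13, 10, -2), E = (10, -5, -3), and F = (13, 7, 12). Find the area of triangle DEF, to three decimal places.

259.574

DE = (23, -15, -1),  DF = (26, -3, 14)
i: (-15)·14 - (-1)·(-3) = -210 - 3 = -213
j: (-1)·26 - 23·14 = -26 - 322 = -348
k: 23·(-3) - (-15)·26 = -69 - (-390) = 321
DE × DF = (-213, -348, 321)
|DE × DF| = √269514 ≈ 519.1474
area = ½ · 519.1474 ≈ 259.574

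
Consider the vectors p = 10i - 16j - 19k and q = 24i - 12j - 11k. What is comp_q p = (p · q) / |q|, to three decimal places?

22.103

p · q = 10·24 + (-16)·(-12) + (-19)·(-11) = 240 + 192 + 209 = 641
|q| = √(576 + 144 + 121) = √841 ≈ 29.0000
comp_q p = 641 / √841 ≈ 22.103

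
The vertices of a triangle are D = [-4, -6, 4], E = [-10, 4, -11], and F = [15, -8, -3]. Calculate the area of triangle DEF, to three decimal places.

192.752

DE = (-6, 10, -15),  DF = (19, -2, -7)
i: 10·(-7) - (-15)·(-2) = -70 - 30 = -100
j: (-15)·19 - (-6)·(-7) = -285 - 42 = -327
k: (-6)·(-2) - 10·19 = 12 - 190 = -178
DE × DF = (-100, -327, -178)
|DE × DF| = √148613 ≈ 385.5036
area = ½ · 385.5036 ≈ 192.752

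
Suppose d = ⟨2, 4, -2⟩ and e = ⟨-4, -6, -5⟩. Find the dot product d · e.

-22

d · e = 2·(-4) + 4·(-6) + (-2)·(-5) = -8 - 24 + 10 = -22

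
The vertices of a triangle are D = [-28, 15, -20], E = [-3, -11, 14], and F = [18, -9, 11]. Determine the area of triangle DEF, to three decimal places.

494.428

DE = (25, -26, 34),  DF = (46, -24, 31)
i: (-26)·31 - 34·(-24) = -806 - (-816) = 10
j: 34·46 - 25·31 = 1564 - 775 = 789
k: 25·(-24) - (-26)·46 = -600 - (-1196) = 596
DE × DF = (10, 789, 596)
|DE × DF| = √977837 ≈ 988.8564
area = ½ · 988.8564 ≈ 494.428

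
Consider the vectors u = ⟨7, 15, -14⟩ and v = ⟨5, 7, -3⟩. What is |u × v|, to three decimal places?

i: 15·(-3) - (-14)·7 = -45 - (-98) = 53
j: (-14)·5 - 7·(-3) = -70 - (-21) = -49
k: 7·7 - 15·5 = 49 - 75 = -26
u × v = (53, -49, -26)
|u × v| = √(53² + (-49)² + (-26)²) = √5886 ≈ 76.7203

76.720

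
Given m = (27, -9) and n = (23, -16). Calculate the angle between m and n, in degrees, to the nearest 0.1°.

m · n = 27·23 + (-9)·(-16) = 621 + 144 = 765
|m|² = 729 + 81 = 810,  |m| = √810 ≈ 28.460499
|n|² = 529 + 256 = 785,  |n| = √785 ≈ 28.017851
cos θ = 765 / (28.460499 · 28.017851) ≈ 0.95937
θ = arccos(0.95937) ≈ 16.4°

16.4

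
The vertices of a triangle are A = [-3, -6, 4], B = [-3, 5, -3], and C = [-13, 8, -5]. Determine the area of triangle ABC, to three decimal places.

65.194

AB = (0, 11, -7),  AC = (-10, 14, -9)
i: 11·(-9) - (-7)·14 = -99 - (-98) = -1
j: (-7)·(-10) - 0·(-9) = 70 - 0 = 70
k: 0·14 - 11·(-10) = 0 - (-110) = 110
AB × AC = (-1, 70, 110)
|AB × AC| = √17001 ≈ 130.3879
area = ½ · 130.3879 ≈ 65.194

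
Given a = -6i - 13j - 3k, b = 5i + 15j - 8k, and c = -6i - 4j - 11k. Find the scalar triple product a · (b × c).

b × c:
i: 15·(-11) - (-8)·(-4) = -165 - 32 = -197
j: (-8)·(-6) - 5·(-11) = 48 - (-55) = 103
k: 5·(-4) - 15·(-6) = -20 - (-90) = 70
b × c = (-197, 103, 70)
a · (b × c) = (-6)·(-197) + (-13)·103 + (-3)·70 = 1182 - 1339 - 210 = -367

-367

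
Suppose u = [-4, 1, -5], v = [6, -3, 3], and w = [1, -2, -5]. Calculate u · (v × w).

v × w:
i: (-3)·(-5) - 3·(-2) = 15 - (-6) = 21
j: 3·1 - 6·(-5) = 3 - (-30) = 33
k: 6·(-2) - (-3)·1 = -12 - (-3) = -9
v × w = (21, 33, -9)
u · (v × w) = (-4)·21 + 1·33 + (-5)·(-9) = -84 + 33 + 45 = -6

-6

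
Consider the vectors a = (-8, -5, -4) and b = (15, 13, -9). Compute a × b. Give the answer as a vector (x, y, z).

i: (-5)·(-9) - (-4)·13 = 45 - (-52) = 97
j: (-4)·15 - (-8)·(-9) = -60 - 72 = -132
k: (-8)·13 - (-5)·15 = -104 - (-75) = -29
a × b = (97, -132, -29)

(97, -132, -29)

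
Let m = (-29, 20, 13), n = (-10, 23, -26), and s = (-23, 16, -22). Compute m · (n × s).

n × s:
i: 23·(-22) - (-26)·16 = -506 - (-416) = -90
j: (-26)·(-23) - (-10)·(-22) = 598 - 220 = 378
k: (-10)·16 - 23·(-23) = -160 - (-529) = 369
n × s = (-90, 378, 369)
m · (n × s) = (-29)·(-90) + 20·378 + 13·369 = 2610 + 7560 + 4797 = 14967

14967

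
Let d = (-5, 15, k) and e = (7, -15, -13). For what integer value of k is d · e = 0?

-20

d · e = (-5)·7 + 15·(-15) + k·(-13) = -260 - 13k
Set equal to 0: -13k = 260, so k = -20.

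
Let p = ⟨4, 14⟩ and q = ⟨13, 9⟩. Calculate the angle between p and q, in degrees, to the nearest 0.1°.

p · q = 4·13 + 14·9 = 52 + 126 = 178
|p|² = 16 + 196 = 212,  |p| = √212 ≈ 14.560220
|q|² = 169 + 81 = 250,  |q| = √250 ≈ 15.811388
cos θ = 178 / (14.560220 · 15.811388) ≈ 0.77318
θ = arccos(0.77318) ≈ 39.4°

39.4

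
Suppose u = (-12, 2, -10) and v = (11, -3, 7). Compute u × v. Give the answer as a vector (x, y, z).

i: 2·7 - (-10)·(-3) = 14 - 30 = -16
j: (-10)·11 - (-12)·7 = -110 - (-84) = -26
k: (-12)·(-3) - 2·11 = 36 - 22 = 14
u × v = (-16, -26, 14)

(-16, -26, 14)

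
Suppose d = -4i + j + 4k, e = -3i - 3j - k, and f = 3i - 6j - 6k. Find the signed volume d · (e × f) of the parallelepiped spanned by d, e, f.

e × f:
i: (-3)·(-6) - (-1)·(-6) = 18 - 6 = 12
j: (-1)·3 - (-3)·(-6) = -3 - 18 = -21
k: (-3)·(-6) - (-3)·3 = 18 - (-9) = 27
e × f = (12, -21, 27)
d · (e × f) = (-4)·12 + 1·(-21) + 4·27 = -48 - 21 + 108 = 39

39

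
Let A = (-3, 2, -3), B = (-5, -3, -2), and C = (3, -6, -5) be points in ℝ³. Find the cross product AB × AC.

AB = (-2, -5, 1)
AC = (6, -8, -2)
i: (-5)·(-2) - 1·(-8) = 10 - (-8) = 18
j: 1·6 - (-2)·(-2) = 6 - 4 = 2
k: (-2)·(-8) - (-5)·6 = 16 - (-30) = 46
AB × AC = (18, 2, 46)

(18, 2, 46)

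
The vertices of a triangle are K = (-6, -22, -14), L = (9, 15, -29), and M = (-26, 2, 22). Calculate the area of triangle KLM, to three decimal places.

KL = (15, 37, -15),  KM = (-20, 24, 36)
i: 37·36 - (-15)·24 = 1332 - (-360) = 1692
j: (-15)·(-20) - 15·36 = 300 - 540 = -240
k: 15·24 - 37·(-20) = 360 - (-740) = 1100
KL × KM = (1692, -240, 1100)
|KL × KM| = √4130464 ≈ 2032.3543
area = ½ · 2032.3543 ≈ 1016.177

1016.177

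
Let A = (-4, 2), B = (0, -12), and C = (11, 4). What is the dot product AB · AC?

AB = B − A = (4, -14)
AC = C − A = (15, 2)
AB · AC = 4·15 + (-14)·2 = 60 - 28 = 32

32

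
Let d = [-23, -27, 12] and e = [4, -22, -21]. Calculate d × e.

i: (-27)·(-21) - 12·(-22) = 567 - (-264) = 831
j: 12·4 - (-23)·(-21) = 48 - 483 = -435
k: (-23)·(-22) - (-27)·4 = 506 - (-108) = 614
d × e = (831, -435, 614)

(831, -435, 614)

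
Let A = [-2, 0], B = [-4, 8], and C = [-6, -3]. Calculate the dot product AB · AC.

-16

AB = B − A = (-2, 8)
AC = C − A = (-4, -3)
AB · AC = (-2)·(-4) + 8·(-3) = 8 - 24 = -16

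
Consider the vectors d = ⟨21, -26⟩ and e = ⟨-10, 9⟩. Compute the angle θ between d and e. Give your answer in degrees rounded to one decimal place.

d · e = 21·(-10) + (-26)·9 = -210 - 234 = -444
|d|² = 441 + 676 = 1117,  |d| = √1117 ≈ 33.421550
|e|² = 100 + 81 = 181,  |e| = √181 ≈ 13.453624
cos θ = -444 / (33.421550 · 13.453624) ≈ -0.98745
θ = arccos(-0.98745) ≈ 170.9°

170.9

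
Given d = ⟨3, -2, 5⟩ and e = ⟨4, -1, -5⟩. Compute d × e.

i: (-2)·(-5) - 5·(-1) = 10 - (-5) = 15
j: 5·4 - 3·(-5) = 20 - (-15) = 35
k: 3·(-1) - (-2)·4 = -3 - (-8) = 5
d × e = (15, 35, 5)

(15, 35, 5)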